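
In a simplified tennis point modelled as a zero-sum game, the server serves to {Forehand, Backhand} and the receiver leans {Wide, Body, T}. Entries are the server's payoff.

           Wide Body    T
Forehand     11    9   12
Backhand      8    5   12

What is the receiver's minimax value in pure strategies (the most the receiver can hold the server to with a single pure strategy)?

Column maxima: Wide → 11, Body → 9, T → 12.
The smallest of these is 9.

9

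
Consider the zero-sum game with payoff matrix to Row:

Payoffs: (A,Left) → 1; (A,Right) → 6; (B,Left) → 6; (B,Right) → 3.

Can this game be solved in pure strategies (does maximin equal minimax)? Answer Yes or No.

No

Row minima: A → 1, B → 3; maximin = 3.
Column maxima: Left → 6, Right → 6; minimax = 6.
3 ≠ 6, so no pure-strategy equilibrium exists.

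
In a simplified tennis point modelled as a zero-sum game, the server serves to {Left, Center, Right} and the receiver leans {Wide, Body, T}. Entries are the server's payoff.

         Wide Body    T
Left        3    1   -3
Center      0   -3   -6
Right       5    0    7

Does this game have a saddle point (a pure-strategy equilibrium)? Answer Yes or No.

Row minima: Left → -3, Center → -6, Right → 0; maximin = 0.
Column maxima: Wide → 5, Body → 1, T → 7; minimax = 1.
0 ≠ 1, so no pure-strategy equilibrium exists.

No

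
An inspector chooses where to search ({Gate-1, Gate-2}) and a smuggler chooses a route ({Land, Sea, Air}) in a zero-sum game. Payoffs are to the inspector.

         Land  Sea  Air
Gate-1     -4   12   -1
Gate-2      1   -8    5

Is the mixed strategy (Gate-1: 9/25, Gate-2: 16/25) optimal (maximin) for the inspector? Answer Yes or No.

Against Land this mix gives (9/25)·(-4) + (16/25)·1 = -4/5.
Against Sea this mix gives (9/25)·12 + (16/25)·(-8) = -4/5.
Against Air this mix gives (9/25)·(-1) + (16/25)·5 = 71/25.
All of the smuggler's active replies (Land, Sea) yield -4/5, and no column does worse for the inspector. The mix makes the smuggler indifferent and guarantees -4/5, so it is optimal.

Yes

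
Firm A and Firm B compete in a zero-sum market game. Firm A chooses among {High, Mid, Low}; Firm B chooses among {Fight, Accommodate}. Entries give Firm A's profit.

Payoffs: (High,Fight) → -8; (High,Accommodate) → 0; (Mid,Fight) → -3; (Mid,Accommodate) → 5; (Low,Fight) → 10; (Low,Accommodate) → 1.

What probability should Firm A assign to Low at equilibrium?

8/17

Row minima: High → -8, Mid → -3, Low → 1; maximin = 1.
Column maxima: Fight → 10, Accommodate → 5; minimax = 5.
1 ≠ 5, so there is no saddle point; optimal play is mixed.
High is strictly dominated by Mid, so Firm A never plays it.
On the remaining 2×2 (Mid, Low vs Fight, Accommodate):
Let Firm A play Mid with probability p. Expected payoff against Fight: (-3)p + 10(1−p) = −13p + 10; against Accommodate: 5p + 1(1−p) = 4p + 1.
Setting these equal: −13p + 10 = 4p + 1 ⇒ −17p = -9 ⇒ p = 9/17, and the value is (-13)·(9/17) + 10 = 53/17.
For Firm B: with q = P(Fight), equating Mid's and Low's payoffs gives −8q + 5 = 9q + 1 ⇒ q = 4/17.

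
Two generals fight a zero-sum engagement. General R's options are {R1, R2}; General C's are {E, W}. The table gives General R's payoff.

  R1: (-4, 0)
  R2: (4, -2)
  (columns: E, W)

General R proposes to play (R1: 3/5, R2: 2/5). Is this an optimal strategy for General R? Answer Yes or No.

Yes

Against E this mix gives (3/5)·(-4) + (2/5)·4 = -4/5.
Against W this mix gives (3/5)·0 + (2/5)·(-2) = -4/5.
All of General C's active replies (E, W) yield -4/5, and no column does worse for General R. The mix makes General C indifferent and guarantees -4/5, so it is optimal.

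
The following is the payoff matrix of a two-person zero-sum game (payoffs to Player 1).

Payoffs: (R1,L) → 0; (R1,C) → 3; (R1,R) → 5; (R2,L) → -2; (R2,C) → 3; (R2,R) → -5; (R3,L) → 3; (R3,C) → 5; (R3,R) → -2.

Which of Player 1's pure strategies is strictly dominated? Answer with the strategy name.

R2

R3 gives a strictly higher payoff than R2 against every column: 3 > -2, 5 > 3, -2 > -5.
So R2 is strictly dominated and Player 1 never plays it.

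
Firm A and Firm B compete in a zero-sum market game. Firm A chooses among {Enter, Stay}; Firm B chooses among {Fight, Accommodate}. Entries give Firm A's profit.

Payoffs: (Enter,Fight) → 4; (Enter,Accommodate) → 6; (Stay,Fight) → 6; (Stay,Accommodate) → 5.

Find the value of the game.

16/3

Row minima: Enter → 4, Stay → 5; maximin = 5.
Column maxima: Fight → 6, Accommodate → 6; minimax = 6.
5 ≠ 6, so there is no saddle point; optimal play is mixed.
Let Firm A play Enter with probability p. Expected payoff against Fight: 4p + 6(1−p) = −2p + 6; against Accommodate: 6p + 5(1−p) = p + 5.
Setting these equal: −2p + 6 = p + 5 ⇒ −3p = -1 ⇒ p = 1/3, and the value is (-2)·(1/3) + 6 = 16/3.
For Firm B: with q = P(Fight), equating Enter's and Stay's payoffs gives −2q + 6 = q + 5 ⇒ q = 1/3.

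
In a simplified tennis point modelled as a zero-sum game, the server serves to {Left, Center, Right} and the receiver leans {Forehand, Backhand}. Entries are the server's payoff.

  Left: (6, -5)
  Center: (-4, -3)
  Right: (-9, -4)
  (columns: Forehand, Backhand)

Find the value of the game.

Row minima: Left → -5, Center → -4, Right → -9; maximin = -4.
Column maxima: Forehand → 6, Backhand → -3; minimax = -3.
-4 ≠ -3, so there is no saddle point; optimal play is mixed.
Right is strictly dominated by Center, so the server never plays it.
On the remaining 2×2 (Left, Center vs Forehand, Backhand):
Let the server play Left with probability p. Expected payoff against Forehand: 6p + (-4)(1−p) = 10p − 4; against Backhand: (-5)p + (-3)(1−p) = −2p − 3.
Setting these equal: 10p − 4 = −2p − 3 ⇒ 12p = 1 ⇒ p = 1/12, and the value is (10)·(1/12) − 4 = -19/6.
For the receiver: with q = P(Forehand), equating Left's and Center's payoffs gives 11q − 5 = −q − 3 ⇒ q = 1/6.

-19/6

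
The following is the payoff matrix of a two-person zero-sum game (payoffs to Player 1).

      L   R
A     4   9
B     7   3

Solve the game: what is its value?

Row minima: A → 4, B → 3; maximin = 4.
Column maxima: L → 7, R → 9; minimax = 7.
4 ≠ 7, so there is no saddle point; optimal play is mixed.
Let Player 1 play A with probability p. Expected payoff against L: 4p + 7(1−p) = −3p + 7; against R: 9p + 3(1−p) = 6p + 3.
Setting these equal: −3p + 7 = 6p + 3 ⇒ −9p = -4 ⇒ p = 4/9, and the value is (-3)·(4/9) + 7 = 17/3.
For Player 2: with q = P(L), equating A's and B's payoffs gives −5q + 9 = 4q + 3 ⇒ q = 2/3.

17/3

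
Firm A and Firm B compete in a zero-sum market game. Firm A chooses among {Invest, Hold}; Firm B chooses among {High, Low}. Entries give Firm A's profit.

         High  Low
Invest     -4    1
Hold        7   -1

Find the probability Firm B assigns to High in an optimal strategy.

Row minima: Invest → -4, Hold → -1; maximin = -1.
Column maxima: High → 7, Low → 1; minimax = 1.
-1 ≠ 1, so there is no saddle point; optimal play is mixed.
Let Firm A play Invest with probability p. Expected payoff against High: (-4)p + 7(1−p) = −11p + 7; against Low: 1p + (-1)(1−p) = 2p − 1.
Setting these equal: −11p + 7 = 2p − 1 ⇒ −13p = -8 ⇒ p = 8/13, and the value is (-11)·(8/13) + 7 = 3/13.
For Firm B: with q = P(High), equating Invest's and Hold's payoffs gives −5q + 1 = 8q − 1 ⇒ q = 2/13.

2/13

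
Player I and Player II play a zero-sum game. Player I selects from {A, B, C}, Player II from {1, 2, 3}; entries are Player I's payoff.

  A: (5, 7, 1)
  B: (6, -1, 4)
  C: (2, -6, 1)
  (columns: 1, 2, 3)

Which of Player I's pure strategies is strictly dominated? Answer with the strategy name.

B gives a strictly higher payoff than C against every column: 6 > 2, -1 > -6, 4 > 1.
So C is strictly dominated and Player I never plays it.

C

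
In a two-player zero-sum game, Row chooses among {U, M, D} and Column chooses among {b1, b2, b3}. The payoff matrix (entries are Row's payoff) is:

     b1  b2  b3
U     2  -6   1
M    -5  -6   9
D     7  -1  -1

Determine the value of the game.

Row minima: U → -6, M → -6, D → -1; maximin = -1.
Column maxima: b1 → 7, b2 → -1, b3 → 9; minimax = -1.
Since maximin = minimax = -1, there is a saddle point and the value is -1.

-1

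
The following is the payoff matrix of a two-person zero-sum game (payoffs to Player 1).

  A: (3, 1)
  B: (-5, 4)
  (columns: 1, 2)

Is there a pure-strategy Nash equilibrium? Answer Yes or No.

Row minima: A → 1, B → -5; maximin = 1.
Column maxima: 1 → 3, 2 → 4; minimax = 3.
1 ≠ 3, so no pure-strategy equilibrium exists.

No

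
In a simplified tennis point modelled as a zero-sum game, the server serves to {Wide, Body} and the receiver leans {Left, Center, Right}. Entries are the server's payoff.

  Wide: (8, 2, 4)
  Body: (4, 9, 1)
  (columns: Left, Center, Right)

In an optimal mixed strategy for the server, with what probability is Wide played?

4/5

Row minima: Wide → 2, Body → 1; maximin = 2.
Column maxima: Left → 8, Center → 9, Right → 4; minimax = 4.
2 ≠ 4, so there is no saddle point; optimal play is mixed.
Left is strictly dominated by Right (it gives the server strictly more in every row), so the receiver never plays it.
On the remaining 2×2 (Wide, Body vs Center, Right):
Let the server play Wide with probability p. Expected payoff against Center: 2p + 9(1−p) = −7p + 9; against Right: 4p + 1(1−p) = 3p + 1.
Setting these equal: −7p + 9 = 3p + 1 ⇒ −10p = -8 ⇒ p = 4/5, and the value is (-7)·(4/5) + 9 = 17/5.
For the receiver: with q = P(Center), equating Wide's and Body's payoffs gives −2q + 4 = 8q + 1 ⇒ q = 3/10.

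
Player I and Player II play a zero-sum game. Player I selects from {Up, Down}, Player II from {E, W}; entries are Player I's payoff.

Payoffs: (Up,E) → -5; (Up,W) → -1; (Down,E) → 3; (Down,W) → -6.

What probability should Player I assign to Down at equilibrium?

Row minima: Up → -5, Down → -6; maximin = -5.
Column maxima: E → 3, W → -1; minimax = -1.
-5 ≠ -1, so there is no saddle point; optimal play is mixed.
Let Player I play Up with probability p. Expected payoff against E: (-5)p + 3(1−p) = −8p + 3; against W: (-1)p + (-6)(1−p) = 5p − 6.
Setting these equal: −8p + 3 = 5p − 6 ⇒ −13p = -9 ⇒ p = 9/13, and the value is (-8)·(9/13) + 3 = -33/13.
For Player II: with q = P(E), equating Up's and Down's payoffs gives −4q − 1 = 9q − 6 ⇒ q = 5/13.

4/13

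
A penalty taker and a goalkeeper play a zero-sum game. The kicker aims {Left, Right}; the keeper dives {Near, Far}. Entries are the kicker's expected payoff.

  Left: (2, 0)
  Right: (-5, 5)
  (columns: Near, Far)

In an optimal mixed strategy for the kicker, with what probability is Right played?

1/6

Row minima: Left → 0, Right → -5; maximin = 0.
Column maxima: Near → 2, Far → 5; minimax = 2.
0 ≠ 2, so there is no saddle point; optimal play is mixed.
Let the kicker play Left with probability p. Expected payoff against Near: 2p + (-5)(1−p) = 7p − 5; against Far: 0p + 5(1−p) = −5p + 5.
Setting these equal: 7p − 5 = −5p + 5 ⇒ 12p = 10 ⇒ p = 5/6, and the value is (7)·(5/6) − 5 = 5/6.
For the keeper: with q = P(Near), equating Left's and Right's payoffs gives 2q = −10q + 5 ⇒ q = 5/12.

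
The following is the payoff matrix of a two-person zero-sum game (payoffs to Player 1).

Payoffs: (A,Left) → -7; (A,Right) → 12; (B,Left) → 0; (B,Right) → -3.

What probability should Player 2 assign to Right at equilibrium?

Row minima: A → -7, B → -3; maximin = -3.
Column maxima: Left → 0, Right → 12; minimax = 0.
-3 ≠ 0, so there is no saddle point; optimal play is mixed.
Let Player 1 play A with probability p. Expected payoff against Left: (-7)p + 0(1−p) = −7p; against Right: 12p + (-3)(1−p) = 15p − 3.
Setting these equal: −7p = 15p − 3 ⇒ −22p = -3 ⇒ p = 3/22, and the value is (-7)·(3/22) = -21/22.
For Player 2: with q = P(Left), equating A's and B's payoffs gives −19q + 12 = 3q − 3 ⇒ q = 15/22.

7/22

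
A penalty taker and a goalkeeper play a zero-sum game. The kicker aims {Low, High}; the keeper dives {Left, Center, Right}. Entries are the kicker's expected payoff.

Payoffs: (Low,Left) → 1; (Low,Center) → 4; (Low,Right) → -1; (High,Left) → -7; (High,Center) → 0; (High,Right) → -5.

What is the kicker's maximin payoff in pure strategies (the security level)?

Row minima: Low → -1, High → -7.
The best of these is -1.

-1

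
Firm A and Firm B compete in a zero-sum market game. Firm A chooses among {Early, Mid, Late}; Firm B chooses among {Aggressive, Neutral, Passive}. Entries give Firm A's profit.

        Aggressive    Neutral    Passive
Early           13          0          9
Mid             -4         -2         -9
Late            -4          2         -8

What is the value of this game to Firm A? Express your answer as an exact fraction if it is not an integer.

18/19

Row minima: Early → 0, Mid → -9, Late → -8; maximin = 0.
Column maxima: Aggressive → 13, Neutral → 2, Passive → 9; minimax = 2.
0 ≠ 2, so there is no saddle point; optimal play is mixed.
Mid is strictly dominated by Early, so Firm A never plays it.
Aggressive is strictly dominated by Passive (it gives Firm A strictly more in every row), so Firm B never plays it.
On the remaining 2×2 (Early, Late vs Neutral, Passive):
Let Firm A play Early with probability p. Expected payoff against Neutral: 0p + 2(1−p) = −2p + 2; against Passive: 9p + (-8)(1−p) = 17p − 8.
Setting these equal: −2p + 2 = 17p − 8 ⇒ −19p = -10 ⇒ p = 10/19, and the value is (-2)·(10/19) + 2 = 18/19.
For Firm B: with q = P(Neutral), equating Early's and Late's payoffs gives −9q + 9 = 10q − 8 ⇒ q = 17/19.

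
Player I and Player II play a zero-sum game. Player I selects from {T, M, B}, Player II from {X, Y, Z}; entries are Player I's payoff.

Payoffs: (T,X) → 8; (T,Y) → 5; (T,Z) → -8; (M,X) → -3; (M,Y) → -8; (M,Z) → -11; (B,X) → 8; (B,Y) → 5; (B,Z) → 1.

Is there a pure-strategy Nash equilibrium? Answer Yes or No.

Yes

Row minima: T → -8, M → -11, B → 1; maximin = 1.
Column maxima: X → 8, Y → 5, Z → 1; minimax = 1.
maximin = minimax = 1, so a saddle point exists.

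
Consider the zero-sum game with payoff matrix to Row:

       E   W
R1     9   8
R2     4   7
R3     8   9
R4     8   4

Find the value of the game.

17/2

Row minima: R1 → 8, R2 → 4, R3 → 8, R4 → 4; maximin = 8.
Column maxima: E → 9, W → 9; minimax = 9.
8 ≠ 9, so there is no saddle point; optimal play is mixed.
R2 is strictly dominated by R1, so Row never plays it.
R4 is strictly dominated by R1, so Row never plays it.
On the remaining 2×2 (R1, R3 vs E, W):
Let Row play R1 with probability p. Expected payoff against E: 9p + 8(1−p) = p + 8; against W: 8p + 9(1−p) = −p + 9.
Setting these equal: p + 8 = −p + 9 ⇒ 2p = 1 ⇒ p = 1/2, and the value is (1)·(1/2) + 8 = 17/2.
For Column: with q = P(E), equating R1's and R3's payoffs gives q + 8 = −q + 9 ⇒ q = 1/2.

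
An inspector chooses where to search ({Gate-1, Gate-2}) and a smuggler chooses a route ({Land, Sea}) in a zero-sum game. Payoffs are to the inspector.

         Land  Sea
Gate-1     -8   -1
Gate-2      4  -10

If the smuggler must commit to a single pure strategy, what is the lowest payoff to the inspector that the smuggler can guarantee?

Column maxima: Land → 4, Sea → -1.
The smallest of these is -1.

-1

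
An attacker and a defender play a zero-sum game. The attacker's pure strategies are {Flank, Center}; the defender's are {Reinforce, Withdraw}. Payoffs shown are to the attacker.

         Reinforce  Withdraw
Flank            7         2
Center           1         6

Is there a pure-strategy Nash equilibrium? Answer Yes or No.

Row minima: Flank → 2, Center → 1; maximin = 2.
Column maxima: Reinforce → 7, Withdraw → 6; minimax = 6.
2 ≠ 6, so no pure-strategy equilibrium exists.

No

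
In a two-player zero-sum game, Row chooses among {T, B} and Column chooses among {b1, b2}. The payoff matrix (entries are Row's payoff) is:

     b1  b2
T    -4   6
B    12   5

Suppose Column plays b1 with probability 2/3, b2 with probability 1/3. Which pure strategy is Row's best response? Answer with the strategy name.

B

Expected payoff of T: (2/3)·(-4) + (1/3)·6 = -2/3.
Expected payoff of B: (2/3)·12 + (1/3)·5 = 29/3.
The largest is 29/3, so Row's best response is B.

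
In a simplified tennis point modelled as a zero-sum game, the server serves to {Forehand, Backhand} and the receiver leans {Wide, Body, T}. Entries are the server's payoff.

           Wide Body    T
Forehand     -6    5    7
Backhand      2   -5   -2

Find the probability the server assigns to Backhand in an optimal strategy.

11/18

Row minima: Forehand → -6, Backhand → -5; maximin = -5.
Column maxima: Wide → 2, Body → 5, T → 7; minimax = 2.
-5 ≠ 2, so there is no saddle point; optimal play is mixed.
T is strictly dominated by Body (it gives the server strictly more in every row), so the receiver never plays it.
On the remaining 2×2 (Forehand, Backhand vs Wide, Body):
Let the server play Forehand with probability p. Expected payoff against Wide: (-6)p + 2(1−p) = −8p + 2; against Body: 5p + (-5)(1−p) = 10p − 5.
Setting these equal: −8p + 2 = 10p − 5 ⇒ −18p = -7 ⇒ p = 7/18, and the value is (-8)·(7/18) + 2 = -10/9.
For the receiver: with q = P(Wide), equating Forehand's and Backhand's payoffs gives −11q + 5 = 7q − 5 ⇒ q = 5/9.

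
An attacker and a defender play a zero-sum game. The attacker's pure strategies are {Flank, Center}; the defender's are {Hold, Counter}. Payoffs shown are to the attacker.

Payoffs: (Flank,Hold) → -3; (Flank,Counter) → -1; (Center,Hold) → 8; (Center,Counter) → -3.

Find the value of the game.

-17/13

Row minima: Flank → -3, Center → -3; maximin = -3.
Column maxima: Hold → 8, Counter → -1; minimax = -1.
-3 ≠ -1, so there is no saddle point; optimal play is mixed.
Let the attacker play Flank with probability p. Expected payoff against Hold: (-3)p + 8(1−p) = −11p + 8; against Counter: (-1)p + (-3)(1−p) = 2p − 3.
Setting these equal: −11p + 8 = 2p − 3 ⇒ −13p = -11 ⇒ p = 11/13, and the value is (-11)·(11/13) + 8 = -17/13.
For the defender: with q = P(Hold), equating Flank's and Center's payoffs gives −2q − 1 = 11q − 3 ⇒ q = 2/13.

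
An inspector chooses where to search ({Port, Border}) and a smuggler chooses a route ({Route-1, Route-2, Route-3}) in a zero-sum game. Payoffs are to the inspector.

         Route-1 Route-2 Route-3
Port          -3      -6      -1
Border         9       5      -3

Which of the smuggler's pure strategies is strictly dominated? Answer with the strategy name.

Route-1

Route-2 holds the inspector's payoff strictly below Route-1 in every row: -6 < -3, 5 < 9.
So Route-1 is strictly dominated for the smuggler.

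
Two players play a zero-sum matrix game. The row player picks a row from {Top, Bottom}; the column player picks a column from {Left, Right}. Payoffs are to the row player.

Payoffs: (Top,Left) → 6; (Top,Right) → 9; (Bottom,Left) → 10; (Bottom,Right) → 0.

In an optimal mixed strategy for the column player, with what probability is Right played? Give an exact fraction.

4/13

Row minima: Top → 6, Bottom → 0; maximin = 6.
Column maxima: Left → 10, Right → 9; minimax = 9.
6 ≠ 9, so there is no saddle point; optimal play is mixed.
Let the row player play Top with probability p. Expected payoff against Left: 6p + 10(1−p) = −4p + 10; against Right: 9p + 0(1−p) = 9p.
Setting these equal: −4p + 10 = 9p ⇒ −13p = -10 ⇒ p = 10/13, and the value is (-4)·(10/13) + 10 = 90/13.
For the column player: with q = P(Left), equating Top's and Bottom's payoffs gives −3q + 9 = 10q ⇒ q = 9/13.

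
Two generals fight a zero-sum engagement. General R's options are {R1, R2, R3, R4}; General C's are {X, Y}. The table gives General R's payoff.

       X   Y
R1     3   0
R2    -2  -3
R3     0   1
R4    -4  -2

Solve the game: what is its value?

Row minima: R1 → 0, R2 → -3, R3 → 0, R4 → -4; maximin = 0.
Column maxima: X → 3, Y → 1; minimax = 1.
0 ≠ 1, so there is no saddle point; optimal play is mixed.
R2 is strictly dominated by R1, so General R never plays it.
R4 is strictly dominated by R1, so General R never plays it.
On the remaining 2×2 (R1, R3 vs X, Y):
Let General R play R1 with probability p. Expected payoff against X: 3p + 0(1−p) = 3p; against Y: 0p + 1(1−p) = −p + 1.
Setting these equal: 3p = −p + 1 ⇒ 4p = 1 ⇒ p = 1/4, and the value is (3)·(1/4) = 3/4.
For General C: with q = P(X), equating R1's and R3's payoffs gives 3q = −q + 1 ⇒ q = 1/4.

3/4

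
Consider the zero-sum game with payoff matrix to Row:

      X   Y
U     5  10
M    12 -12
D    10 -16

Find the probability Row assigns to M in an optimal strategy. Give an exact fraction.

Row minima: U → 5, M → -12, D → -16; maximin = 5.
Column maxima: X → 12, Y → 10; minimax = 10.
5 ≠ 10, so there is no saddle point; optimal play is mixed.
D is strictly dominated by M, so Row never plays it.
On the remaining 2×2 (U, M vs X, Y):
Let Row play U with probability p. Expected payoff against X: 5p + 12(1−p) = −7p + 12; against Y: 10p + (-12)(1−p) = 22p − 12.
Setting these equal: −7p + 12 = 22p − 12 ⇒ −29p = -24 ⇒ p = 24/29, and the value is (-7)·(24/29) + 12 = 180/29.
For Column: with q = P(X), equating U's and M's payoffs gives −5q + 10 = 24q − 12 ⇒ q = 22/29.

5/29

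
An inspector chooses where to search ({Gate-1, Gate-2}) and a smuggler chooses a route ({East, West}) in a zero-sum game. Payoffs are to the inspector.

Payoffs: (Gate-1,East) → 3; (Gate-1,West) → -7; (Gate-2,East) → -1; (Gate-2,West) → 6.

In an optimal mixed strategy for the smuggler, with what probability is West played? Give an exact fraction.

4/17

Row minima: Gate-1 → -7, Gate-2 → -1; maximin = -1.
Column maxima: East → 3, West → 6; minimax = 3.
-1 ≠ 3, so there is no saddle point; optimal play is mixed.
Let the inspector play Gate-1 with probability p. Expected payoff against East: 3p + (-1)(1−p) = 4p − 1; against West: (-7)p + 6(1−p) = −13p + 6.
Setting these equal: 4p − 1 = −13p + 6 ⇒ 17p = 7 ⇒ p = 7/17, and the value is (4)·(7/17) − 1 = 11/17.
For the smuggler: with q = P(East), equating Gate-1's and Gate-2's payoffs gives 10q − 7 = −7q + 6 ⇒ q = 13/17.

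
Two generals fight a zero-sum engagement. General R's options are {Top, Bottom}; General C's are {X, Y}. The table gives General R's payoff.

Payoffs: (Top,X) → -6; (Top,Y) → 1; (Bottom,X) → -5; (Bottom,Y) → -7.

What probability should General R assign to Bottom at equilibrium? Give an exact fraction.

7/9

Row minima: Top → -6, Bottom → -7; maximin = -6.
Column maxima: X → -5, Y → 1; minimax = -5.
-6 ≠ -5, so there is no saddle point; optimal play is mixed.
Let General R play Top with probability p. Expected payoff against X: (-6)p + (-5)(1−p) = −p − 5; against Y: 1p + (-7)(1−p) = 8p − 7.
Setting these equal: −p − 5 = 8p − 7 ⇒ −9p = -2 ⇒ p = 2/9, and the value is (-1)·(2/9) − 5 = -47/9.
For General C: with q = P(X), equating Top's and Bottom's payoffs gives −7q + 1 = 2q − 7 ⇒ q = 8/9.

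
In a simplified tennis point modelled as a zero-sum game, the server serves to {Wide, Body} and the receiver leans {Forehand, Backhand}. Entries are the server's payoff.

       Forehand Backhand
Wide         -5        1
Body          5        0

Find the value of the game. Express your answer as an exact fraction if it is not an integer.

Row minima: Wide → -5, Body → 0; maximin = 0.
Column maxima: Forehand → 5, Backhand → 1; minimax = 1.
0 ≠ 1, so there is no saddle point; optimal play is mixed.
Let the server play Wide with probability p. Expected payoff against Forehand: (-5)p + 5(1−p) = −10p + 5; against Backhand: 1p + 0(1−p) = p.
Setting these equal: −10p + 5 = p ⇒ −11p = -5 ⇒ p = 5/11, and the value is (-10)·(5/11) + 5 = 5/11.
For the receiver: with q = P(Forehand), equating Wide's and Body's payoffs gives −6q + 1 = 5q ⇒ q = 1/11.

5/11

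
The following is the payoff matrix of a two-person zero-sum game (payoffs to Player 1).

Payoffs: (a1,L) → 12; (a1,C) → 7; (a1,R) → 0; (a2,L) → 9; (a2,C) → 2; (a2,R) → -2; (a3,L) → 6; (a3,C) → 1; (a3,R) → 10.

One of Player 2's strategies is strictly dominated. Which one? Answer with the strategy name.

C holds Player 1's payoff strictly below L in every row: 7 < 12, 2 < 9, 1 < 6.
So L is strictly dominated for Player 2.

L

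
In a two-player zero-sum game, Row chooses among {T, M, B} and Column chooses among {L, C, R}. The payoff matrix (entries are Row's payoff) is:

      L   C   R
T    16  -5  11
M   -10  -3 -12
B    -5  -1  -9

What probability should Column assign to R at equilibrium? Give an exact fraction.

1/6

Row minima: T → -5, M → -12, B → -9; maximin = -5.
Column maxima: L → 16, C → -1, R → 11; minimax = -1.
-5 ≠ -1, so there is no saddle point; optimal play is mixed.
M is strictly dominated by B, so Row never plays it.
L is strictly dominated by R (it gives Row strictly more in every row), so Column never plays it.
On the remaining 2×2 (T, B vs C, R):
Let Row play T with probability p. Expected payoff against C: (-5)p + (-1)(1−p) = −4p − 1; against R: 11p + (-9)(1−p) = 20p − 9.
Setting these equal: −4p − 1 = 20p − 9 ⇒ −24p = -8 ⇒ p = 1/3, and the value is (-4)·(1/3) − 1 = -7/3.
For Column: with q = P(C), equating T's and B's payoffs gives −16q + 11 = 8q − 9 ⇒ q = 5/6.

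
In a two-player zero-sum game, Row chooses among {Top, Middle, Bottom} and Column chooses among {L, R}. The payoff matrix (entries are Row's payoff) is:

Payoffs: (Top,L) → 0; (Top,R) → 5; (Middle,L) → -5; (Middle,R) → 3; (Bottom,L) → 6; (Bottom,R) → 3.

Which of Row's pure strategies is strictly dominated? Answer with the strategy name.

Top gives a strictly higher payoff than Middle against every column: 0 > -5, 5 > 3.
So Middle is strictly dominated and Row never plays it.

Middle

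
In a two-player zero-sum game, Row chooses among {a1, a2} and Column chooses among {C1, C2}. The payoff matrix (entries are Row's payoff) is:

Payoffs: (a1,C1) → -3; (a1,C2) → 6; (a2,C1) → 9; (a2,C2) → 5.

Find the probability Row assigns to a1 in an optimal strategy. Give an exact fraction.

Row minima: a1 → -3, a2 → 5; maximin = 5.
Column maxima: C1 → 9, C2 → 6; minimax = 6.
5 ≠ 6, so there is no saddle point; optimal play is mixed.
Let Row play a1 with probability p. Expected payoff against C1: (-3)p + 9(1−p) = −12p + 9; against C2: 6p + 5(1−p) = p + 5.
Setting these equal: −12p + 9 = p + 5 ⇒ −13p = -4 ⇒ p = 4/13, and the value is (-12)·(4/13) + 9 = 69/13.
For Column: with q = P(C1), equating a1's and a2's payoffs gives −9q + 6 = 4q + 5 ⇒ q = 1/13.

4/13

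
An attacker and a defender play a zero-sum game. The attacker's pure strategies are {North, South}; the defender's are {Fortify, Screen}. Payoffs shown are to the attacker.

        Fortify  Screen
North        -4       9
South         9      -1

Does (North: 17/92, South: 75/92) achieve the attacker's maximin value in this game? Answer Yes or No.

Against Fortify this mix gives (17/92)·(-4) + (75/92)·9 = 607/92.
Against Screen this mix gives (17/92)·9 + (75/92)·(-1) = 39/46.
The defender will play Screen, holding the attacker to 39/46. Shifting weight toward the row that does better against Screen would raise this floor (the equalizing mix achieves 77/23 against both Screen and Fortify), so the proposed strategy is not optimal.

No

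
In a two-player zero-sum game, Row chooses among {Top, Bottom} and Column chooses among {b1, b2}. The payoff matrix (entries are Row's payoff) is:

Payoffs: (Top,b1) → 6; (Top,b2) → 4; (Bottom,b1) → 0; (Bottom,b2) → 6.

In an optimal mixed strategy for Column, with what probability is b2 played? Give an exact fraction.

Row minima: Top → 4, Bottom → 0; maximin = 4.
Column maxima: b1 → 6, b2 → 6; minimax = 6.
4 ≠ 6, so there is no saddle point; optimal play is mixed.
Let Row play Top with probability p. Expected payoff against b1: 6p + 0(1−p) = 6p; against b2: 4p + 6(1−p) = −2p + 6.
Setting these equal: 6p = −2p + 6 ⇒ 8p = 6 ⇒ p = 3/4, and the value is (6)·(3/4) = 9/2.
For Column: with q = P(b1), equating Top's and Bottom's payoffs gives 2q + 4 = −6q + 6 ⇒ q = 1/4.

3/4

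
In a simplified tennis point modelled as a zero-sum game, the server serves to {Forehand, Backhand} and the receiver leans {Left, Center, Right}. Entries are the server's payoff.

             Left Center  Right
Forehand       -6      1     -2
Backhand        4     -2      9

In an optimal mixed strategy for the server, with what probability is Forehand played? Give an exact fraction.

6/13

Row minima: Forehand → -6, Backhand → -2; maximin = -2.
Column maxima: Left → 4, Center → 1, Right → 9; minimax = 1.
-2 ≠ 1, so there is no saddle point; optimal play is mixed.
Right is strictly dominated by Left (it gives the server strictly more in every row), so the receiver never plays it.
On the remaining 2×2 (Forehand, Backhand vs Left, Center):
Let the server play Forehand with probability p. Expected payoff against Left: (-6)p + 4(1−p) = −10p + 4; against Center: 1p + (-2)(1−p) = 3p − 2.
Setting these equal: −10p + 4 = 3p − 2 ⇒ −13p = -6 ⇒ p = 6/13, and the value is (-10)·(6/13) + 4 = -8/13.
For the receiver: with q = P(Left), equating Forehand's and Backhand's payoffs gives −7q + 1 = 6q − 2 ⇒ q = 3/13.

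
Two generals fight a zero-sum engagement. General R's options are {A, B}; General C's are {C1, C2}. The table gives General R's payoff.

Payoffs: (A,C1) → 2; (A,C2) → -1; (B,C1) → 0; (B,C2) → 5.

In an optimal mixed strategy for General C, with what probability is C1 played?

Row minima: A → -1, B → 0; maximin = 0.
Column maxima: C1 → 2, C2 → 5; minimax = 2.
0 ≠ 2, so there is no saddle point; optimal play is mixed.
Let General R play A with probability p. Expected payoff against C1: 2p + 0(1−p) = 2p; against C2: (-1)p + 5(1−p) = −6p + 5.
Setting these equal: 2p = −6p + 5 ⇒ 8p = 5 ⇒ p = 5/8, and the value is (2)·(5/8) = 5/4.
For General C: with q = P(C1), equating A's and B's payoffs gives 3q − 1 = −5q + 5 ⇒ q = 3/4.

3/4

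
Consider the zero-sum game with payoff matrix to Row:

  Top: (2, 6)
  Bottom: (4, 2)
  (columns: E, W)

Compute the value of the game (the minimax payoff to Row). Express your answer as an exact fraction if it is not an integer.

Row minima: Top → 2, Bottom → 2; maximin = 2.
Column maxima: E → 4, W → 6; minimax = 4.
2 ≠ 4, so there is no saddle point; optimal play is mixed.
Let Row play Top with probability p. Expected payoff against E: 2p + 4(1−p) = −2p + 4; against W: 6p + 2(1−p) = 4p + 2.
Setting these equal: −2p + 4 = 4p + 2 ⇒ −6p = -2 ⇒ p = 1/3, and the value is (-2)·(1/3) + 4 = 10/3.
For Column: with q = P(E), equating Top's and Bottom's payoffs gives −4q + 6 = 2q + 2 ⇒ q = 2/3.

10/3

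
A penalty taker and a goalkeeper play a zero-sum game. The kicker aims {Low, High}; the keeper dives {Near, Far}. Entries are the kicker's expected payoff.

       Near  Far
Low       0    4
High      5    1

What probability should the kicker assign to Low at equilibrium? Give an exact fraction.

Row minima: Low → 0, High → 1; maximin = 1.
Column maxima: Near → 5, Far → 4; minimax = 4.
1 ≠ 4, so there is no saddle point; optimal play is mixed.
Let the kicker play Low with probability p. Expected payoff against Near: 0p + 5(1−p) = −5p + 5; against Far: 4p + 1(1−p) = 3p + 1.
Setting these equal: −5p + 5 = 3p + 1 ⇒ −8p = -4 ⇒ p = 1/2, and the value is (-5)·(1/2) + 5 = 5/2.
For the keeper: with q = P(Near), equating Low's and High's payoffs gives −4q + 4 = 4q + 1 ⇒ q = 3/8.

1/2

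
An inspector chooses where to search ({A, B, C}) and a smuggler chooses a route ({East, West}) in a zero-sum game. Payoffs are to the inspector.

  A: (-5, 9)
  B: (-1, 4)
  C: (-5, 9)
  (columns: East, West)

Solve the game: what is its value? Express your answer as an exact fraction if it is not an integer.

Row minima: A → -5, B → -1, C → -5; maximin = -1.
Column maxima: East → -1, West → 9; minimax = -1.
Since maximin = minimax = -1, there is a saddle point and the value is -1.

-1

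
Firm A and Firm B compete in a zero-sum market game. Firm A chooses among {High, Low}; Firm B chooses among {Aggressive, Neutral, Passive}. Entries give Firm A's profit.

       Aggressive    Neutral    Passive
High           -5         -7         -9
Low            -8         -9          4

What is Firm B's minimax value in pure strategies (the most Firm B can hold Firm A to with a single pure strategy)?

Column maxima: Aggressive → -5, Neutral → -7, Passive → 4.
The smallest of these is -7.

-7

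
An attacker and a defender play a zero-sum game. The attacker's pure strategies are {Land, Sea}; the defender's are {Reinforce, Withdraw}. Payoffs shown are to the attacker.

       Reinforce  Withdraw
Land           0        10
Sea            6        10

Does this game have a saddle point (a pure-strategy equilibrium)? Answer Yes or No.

Yes

Row minima: Land → 0, Sea → 6; maximin = 6.
Column maxima: Reinforce → 6, Withdraw → 10; minimax = 6.
maximin = minimax = 6, so a saddle point exists.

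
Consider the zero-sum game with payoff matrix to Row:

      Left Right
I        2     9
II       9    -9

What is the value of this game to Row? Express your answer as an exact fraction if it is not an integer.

Row minima: I → 2, II → -9; maximin = 2.
Column maxima: Left → 9, Right → 9; minimax = 9.
2 ≠ 9, so there is no saddle point; optimal play is mixed.
Let Row play I with probability p. Expected payoff against Left: 2p + 9(1−p) = −7p + 9; against Right: 9p + (-9)(1−p) = 18p − 9.
Setting these equal: −7p + 9 = 18p − 9 ⇒ −25p = -18 ⇒ p = 18/25, and the value is (-7)·(18/25) + 9 = 99/25.
For Column: with q = P(Left), equating I's and II's payoffs gives −7q + 9 = 18q − 9 ⇒ q = 18/25.

99/25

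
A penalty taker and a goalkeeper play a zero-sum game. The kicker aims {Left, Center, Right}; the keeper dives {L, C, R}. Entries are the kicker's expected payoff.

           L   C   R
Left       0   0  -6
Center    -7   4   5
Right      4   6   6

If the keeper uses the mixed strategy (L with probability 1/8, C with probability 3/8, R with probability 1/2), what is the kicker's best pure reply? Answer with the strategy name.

Right

Expected payoff of Left: (1/8)·0 + (3/8)·0 + (1/2)·(-6) = -3.
Expected payoff of Center: (1/8)·(-7) + (3/8)·4 + (1/2)·5 = 25/8.
Expected payoff of Right: (1/8)·4 + (3/8)·6 + (1/2)·6 = 23/4.
The largest is 23/4, so the kicker's best response is Right.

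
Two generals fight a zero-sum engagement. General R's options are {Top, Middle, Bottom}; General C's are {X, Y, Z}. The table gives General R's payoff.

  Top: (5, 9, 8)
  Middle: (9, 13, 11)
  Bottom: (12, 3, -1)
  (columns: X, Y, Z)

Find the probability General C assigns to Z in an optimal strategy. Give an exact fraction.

Row minima: Top → 5, Middle → 9, Bottom → -1; maximin = 9.
Column maxima: X → 12, Y → 13, Z → 11; minimax = 11.
9 ≠ 11, so there is no saddle point; optimal play is mixed.
Top is strictly dominated by Middle, so General R never plays it.
Y is strictly dominated by Z (it gives General R strictly more in every row), so General C never plays it.
On the remaining 2×2 (Middle, Bottom vs X, Z):
Let General R play Middle with probability p. Expected payoff against X: 9p + 12(1−p) = −3p + 12; against Z: 11p + (-1)(1−p) = 12p − 1.
Setting these equal: −3p + 12 = 12p − 1 ⇒ −15p = -13 ⇒ p = 13/15, and the value is (-3)·(13/15) + 12 = 47/5.
For General C: with q = P(X), equating Middle's and Bottom's payoffs gives −2q + 11 = 13q − 1 ⇒ q = 4/5.

1/5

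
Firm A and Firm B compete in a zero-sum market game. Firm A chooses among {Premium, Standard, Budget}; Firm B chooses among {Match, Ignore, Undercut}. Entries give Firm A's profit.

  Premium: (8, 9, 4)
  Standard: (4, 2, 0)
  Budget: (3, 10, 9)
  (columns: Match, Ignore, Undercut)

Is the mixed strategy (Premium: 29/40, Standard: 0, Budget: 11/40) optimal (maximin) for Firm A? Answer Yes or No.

Against Match this mix gives (29/40)·8 + (11/40)·3 = 53/8.
Against Ignore this mix gives (29/40)·9 + (11/40)·10 = 371/40.
Against Undercut this mix gives (29/40)·4 + (11/40)·9 = 43/8.
Firm B will play Undercut, holding Firm A to 43/8. Shifting weight toward the row that does better against Undercut would raise this floor (the equalizing mix achieves 6 against both Undercut and Match), so the proposed strategy is not optimal.

No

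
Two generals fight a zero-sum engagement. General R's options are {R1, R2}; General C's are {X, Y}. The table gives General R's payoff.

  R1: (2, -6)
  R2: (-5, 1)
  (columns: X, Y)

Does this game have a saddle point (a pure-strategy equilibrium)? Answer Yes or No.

Row minima: R1 → -6, R2 → -5; maximin = -5.
Column maxima: X → 2, Y → 1; minimax = 1.
-5 ≠ 1, so no pure-strategy equilibrium exists.

No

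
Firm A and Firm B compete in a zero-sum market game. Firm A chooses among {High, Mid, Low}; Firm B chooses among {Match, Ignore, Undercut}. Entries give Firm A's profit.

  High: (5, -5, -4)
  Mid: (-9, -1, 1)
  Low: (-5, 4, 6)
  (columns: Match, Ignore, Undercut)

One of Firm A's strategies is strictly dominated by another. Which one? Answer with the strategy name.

Low gives a strictly higher payoff than Mid against every column: -5 > -9, 4 > -1, 6 > 1.
So Mid is strictly dominated and Firm A never plays it.

Mid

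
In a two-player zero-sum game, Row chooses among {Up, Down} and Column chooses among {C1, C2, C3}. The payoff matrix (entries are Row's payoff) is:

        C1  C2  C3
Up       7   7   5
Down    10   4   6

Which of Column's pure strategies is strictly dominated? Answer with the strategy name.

C3 holds Row's payoff strictly below C1 in every row: 5 < 7, 6 < 10.
So C1 is strictly dominated for Column.

C1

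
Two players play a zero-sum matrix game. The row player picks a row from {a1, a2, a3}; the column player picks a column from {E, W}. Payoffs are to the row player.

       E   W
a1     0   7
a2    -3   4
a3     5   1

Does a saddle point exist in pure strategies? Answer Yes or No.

Row minima: a1 → 0, a2 → -3, a3 → 1; maximin = 1.
Column maxima: E → 5, W → 7; minimax = 5.
1 ≠ 5, so no pure-strategy equilibrium exists.

No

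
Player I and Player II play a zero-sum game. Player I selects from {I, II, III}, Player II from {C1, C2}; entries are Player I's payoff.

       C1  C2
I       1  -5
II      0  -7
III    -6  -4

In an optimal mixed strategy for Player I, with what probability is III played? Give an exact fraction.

Row minima: I → -5, II → -7, III → -6; maximin = -5.
Column maxima: C1 → 1, C2 → -4; minimax = -4.
-5 ≠ -4, so there is no saddle point; optimal play is mixed.
II is strictly dominated by I, so Player I never plays it.
On the remaining 2×2 (I, III vs C1, C2):
Let Player I play I with probability p. Expected payoff against C1: 1p + (-6)(1−p) = 7p − 6; against C2: (-5)p + (-4)(1−p) = −p − 4.
Setting these equal: 7p − 6 = −p − 4 ⇒ 8p = 2 ⇒ p = 1/4, and the value is (7)·(1/4) − 6 = -17/4.
For Player II: with q = P(C1), equating I's and III's payoffs gives 6q − 5 = −2q − 4 ⇒ q = 1/8.

3/4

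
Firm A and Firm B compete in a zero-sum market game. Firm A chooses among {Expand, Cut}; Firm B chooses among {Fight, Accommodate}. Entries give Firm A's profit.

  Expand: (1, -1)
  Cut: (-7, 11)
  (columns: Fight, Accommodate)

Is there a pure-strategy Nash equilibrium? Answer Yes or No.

Row minima: Expand → -1, Cut → -7; maximin = -1.
Column maxima: Fight → 1, Accommodate → 11; minimax = 1.
-1 ≠ 1, so no pure-strategy equilibrium exists.

No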